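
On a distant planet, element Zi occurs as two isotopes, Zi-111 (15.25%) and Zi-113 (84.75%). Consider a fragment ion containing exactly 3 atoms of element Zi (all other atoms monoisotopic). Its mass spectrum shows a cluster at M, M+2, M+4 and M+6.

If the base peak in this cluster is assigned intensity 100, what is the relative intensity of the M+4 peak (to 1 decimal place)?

(0.1525 + 0.8475)^3 gives M 0.0035, M+2 0.0591, M+4 0.3286, M+6 0.6087; the largest is M+6.
P(M+6) = C(3,3) × 0.1525^0 × 0.8475^3 = 1 × 1.0000 × 0.60872217 = 0.608722 (base)
P(M+4) = C(3,2) × 0.1525^1 × 0.8475^2 = 3 × 0.1525 × 0.71825625 = 0.328602
Relative intensity = 0.328602 / 0.608722 × 100 = 54.0

54.0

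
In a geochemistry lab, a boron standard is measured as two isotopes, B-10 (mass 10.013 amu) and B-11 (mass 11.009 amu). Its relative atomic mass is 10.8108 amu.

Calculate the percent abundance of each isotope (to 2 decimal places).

With x = fraction of B-10 (so B-11 is 1 − x):
10.013·x + 11.009·(1 − x) = 10.8108
(10.013 − 11.009)·x = 10.8108 − 11.009
x = -0.1982 / -0.996 = 0.19900 → 19.90% B-10, 80.10% B-11.

B-10: 19.90%, B-11: 80.10%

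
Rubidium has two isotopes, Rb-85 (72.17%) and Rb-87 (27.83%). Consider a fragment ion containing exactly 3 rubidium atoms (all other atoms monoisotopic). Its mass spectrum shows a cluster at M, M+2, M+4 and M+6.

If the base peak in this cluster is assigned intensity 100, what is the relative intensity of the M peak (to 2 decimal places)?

Binomial terms of (0.7217 + 0.2783)^3: M 0.3759, M+2 0.4349, M+4 0.1677, M+6 0.0216 → M+2 is the base peak.
P(M+2) = C(3,1) × 0.7217^2 × 0.2783^1 = 3 × 0.52085089 × 0.2783 = 0.434858 (base)
P(M) = C(3,0) × 0.7217^3 × 0.2783^0 = 1 × 0.37589809 × 1.0000 = 0.375898
Relative intensity = 0.375898 / 0.434858 × 100 = 86.44

86.44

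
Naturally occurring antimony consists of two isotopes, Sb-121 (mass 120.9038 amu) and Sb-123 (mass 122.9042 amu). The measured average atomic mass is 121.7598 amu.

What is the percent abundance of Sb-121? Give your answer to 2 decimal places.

57.21%

Let x be the fractional abundance of Sb-121; then Sb-123 has abundance 1 − x.
120.9038·x + 122.9042·(1 − x) = 121.7598
(120.9038 − 122.9042)·x = 121.7598 − 122.9042
x = -1.1444 / -2.0004 = 0.57209 → 57.21% Sb-121, 42.79% Sb-123.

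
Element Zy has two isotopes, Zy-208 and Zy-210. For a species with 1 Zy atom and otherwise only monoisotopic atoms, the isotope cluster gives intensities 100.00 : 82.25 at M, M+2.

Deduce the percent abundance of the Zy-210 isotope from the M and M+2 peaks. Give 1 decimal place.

45.1%

If p is the fraction of Zy that is Zy-208, then I(M+2)/I(M) = [C(1,1)·p^0·(1−p)] / p^1 = 1·(1−p)/p = 82.25/100.00 = 0.8225
(1−p)/p = 0.8225/1 = 0.8225  ⇒  p = 1/(1 + 0.8225) = 0.5487
Zy-208: 54.9%, Zy-210: 45.1%.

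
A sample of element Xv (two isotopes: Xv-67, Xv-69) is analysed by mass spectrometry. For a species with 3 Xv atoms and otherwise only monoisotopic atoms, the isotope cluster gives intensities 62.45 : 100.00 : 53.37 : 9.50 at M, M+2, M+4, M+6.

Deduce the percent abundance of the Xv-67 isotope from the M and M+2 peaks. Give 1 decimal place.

65.2%

Let p = fractional abundance of Xv-67. I(M+2)/I(M) = [C(3,1)·p^2·(1−p)] / p^3 = 3·(1−p)/p = 100.00/62.45 = 1.6013
(1−p)/p = 1.6013/3 = 0.5338  ⇒  p = 1/(1 + 0.5338) = 0.6520
Xv-67: 65.2%, Xv-69: 34.8%.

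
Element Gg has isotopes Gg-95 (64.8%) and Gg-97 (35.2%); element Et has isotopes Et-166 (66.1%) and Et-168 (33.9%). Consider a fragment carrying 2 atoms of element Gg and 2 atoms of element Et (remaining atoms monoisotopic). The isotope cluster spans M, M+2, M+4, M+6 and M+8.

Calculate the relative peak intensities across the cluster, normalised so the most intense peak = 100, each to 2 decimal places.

47.35 : 100.00 : 79.18 : 27.86 : 3.67

Element Gg pattern (n=2): 0.419904 : 0.456192 : 0.123904
Element Et pattern (n=2): 0.436921 : 0.448158 : 0.114921
Convolve the two distributions (both contribute in 2-u steps):
  M: 0.419904×0.436921 = 0.183465
  M+2: 0.419904×0.448158 + 0.456192×0.436921 = 0.387503
  M+4: 0.419904×0.114921 + 0.456192×0.448158 + 0.123904×0.436921 = 0.306838
  M+6: 0.456192×0.114921 + 0.123904×0.448158 = 0.107955
  M+8: 0.123904×0.114921 = 0.014239
Scale to base peak (0.387503) = 100: 47.35 : 100.00 : 79.18 : 27.86 : 3.67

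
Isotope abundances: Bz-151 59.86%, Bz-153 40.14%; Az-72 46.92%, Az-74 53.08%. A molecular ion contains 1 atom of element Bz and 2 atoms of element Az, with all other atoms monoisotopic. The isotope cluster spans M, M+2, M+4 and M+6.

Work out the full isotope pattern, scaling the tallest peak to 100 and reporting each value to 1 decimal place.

Element Bz pattern (n=1): 0.5986 : 0.4014
Element Az pattern (n=2): 0.22014864 : 0.49810272 : 0.28174864
Convolve the two distributions (both contribute in 2-u steps):
  M: 0.5986×0.22014864 = 0.131781
  M+2: 0.5986×0.49810272 + 0.4014×0.22014864 = 0.386532
  M+4: 0.5986×0.28174864 + 0.4014×0.49810272 = 0.368593
  M+6: 0.4014×0.28174864 = 0.113094
Scale to base peak (0.386532) = 100: 34.1 : 100.0 : 95.4 : 29.3

34.1 : 100.0 : 95.4 : 29.3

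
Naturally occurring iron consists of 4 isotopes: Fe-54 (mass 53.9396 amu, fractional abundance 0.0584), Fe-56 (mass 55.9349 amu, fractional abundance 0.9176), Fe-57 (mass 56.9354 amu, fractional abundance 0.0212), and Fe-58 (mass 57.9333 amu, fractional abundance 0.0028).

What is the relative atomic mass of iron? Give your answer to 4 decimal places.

55.8452 amu

Weight each isotope mass by its fractional abundance: 0.0584 × 53.9396 + 0.9176 × 55.9349 + 0.0212 × 56.9354 + 0.0028 × 57.9333
= 3.15007 + 51.32586 + 1.20703 + 0.16221 = 55.84517 amu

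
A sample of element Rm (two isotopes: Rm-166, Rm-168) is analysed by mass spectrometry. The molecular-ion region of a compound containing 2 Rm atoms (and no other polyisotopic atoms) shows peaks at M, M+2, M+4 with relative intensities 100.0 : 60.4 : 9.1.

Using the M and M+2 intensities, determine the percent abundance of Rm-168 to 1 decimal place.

23.2%

Write p for the Rm-166 fraction. I(M+2)/I(M) = [C(2,1)·p^1·(1−p)] / p^2 = 2·(1−p)/p = 60.4/100.0 = 0.6040
(1−p)/p = 0.6040/2 = 0.3020  ⇒  p = 1/(1 + 0.3020) = 0.7680
Rm-166: 76.8%, Rm-168: 23.2%.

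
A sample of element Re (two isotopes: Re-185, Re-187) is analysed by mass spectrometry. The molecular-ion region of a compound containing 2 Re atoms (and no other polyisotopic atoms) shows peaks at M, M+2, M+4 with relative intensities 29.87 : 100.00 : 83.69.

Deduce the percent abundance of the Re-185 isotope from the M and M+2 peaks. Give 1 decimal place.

37.4%

Let p = fractional abundance of Re-185. I(M+2)/I(M) = [C(2,1)·p^1·(1−p)] / p^2 = 2·(1−p)/p = 100.00/29.87 = 3.3478
(1−p)/p = 3.3478/2 = 1.6739  ⇒  p = 1/(1 + 1.6739) = 0.3740
Re-185: 37.4%, Re-187: 62.6%.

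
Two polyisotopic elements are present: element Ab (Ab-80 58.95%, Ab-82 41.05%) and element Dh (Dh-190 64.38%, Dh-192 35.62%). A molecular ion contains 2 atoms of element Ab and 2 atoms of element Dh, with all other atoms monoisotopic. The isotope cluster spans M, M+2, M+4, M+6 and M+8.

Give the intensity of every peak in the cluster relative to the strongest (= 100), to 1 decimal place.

Element Ab pattern (n=2): 0.34751025 : 0.4839795 : 0.16851025
Element Dh pattern (n=2): 0.41447844 : 0.45864312 : 0.12687844
Convolve the two distributions (both contribute in 2-u steps):
  M: 0.34751025×0.41447844 = 0.144036
  M+2: 0.34751025×0.45864312 + 0.4839795×0.41447844 = 0.359982
  M+4: 0.34751025×0.12687844 + 0.4839795×0.45864312 + 0.16851025×0.41447844 = 0.335909
  M+6: 0.4839795×0.12687844 + 0.16851025×0.45864312 = 0.138693
  M+8: 0.16851025×0.12687844 = 0.021380
Scale to base peak (0.359982) = 100: 40.0 : 100.0 : 93.3 : 38.5 : 5.9

40.0 : 100.0 : 93.3 : 38.5 : 5.9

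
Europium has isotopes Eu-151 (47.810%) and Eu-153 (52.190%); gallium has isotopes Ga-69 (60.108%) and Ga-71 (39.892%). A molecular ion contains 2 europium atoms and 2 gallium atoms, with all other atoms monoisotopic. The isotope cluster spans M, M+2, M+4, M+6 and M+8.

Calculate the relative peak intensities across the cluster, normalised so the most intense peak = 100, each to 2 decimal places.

Europium pattern (n=2): 0.22857961 : 0.49904078 : 0.27237961
Gallium pattern (n=2): 0.36129717 : 0.47956567 : 0.15913717
Convolve the two distributions (both contribute in 2-u steps):
  M: 0.22857961×0.36129717 = 0.082585
  M+2: 0.22857961×0.47956567 + 0.49904078×0.36129717 = 0.289921
  M+4: 0.22857961×0.15913717 + 0.49904078×0.47956567 + 0.27237961×0.36129717 = 0.374108
  M+6: 0.49904078×0.15913717 + 0.27237961×0.47956567 = 0.210040
  M+8: 0.27237961×0.15913717 = 0.043346
Scale to base peak (0.374108) = 100: 22.08 : 77.50 : 100.00 : 56.14 : 11.59

22.08 : 77.50 : 100.00 : 56.14 : 11.59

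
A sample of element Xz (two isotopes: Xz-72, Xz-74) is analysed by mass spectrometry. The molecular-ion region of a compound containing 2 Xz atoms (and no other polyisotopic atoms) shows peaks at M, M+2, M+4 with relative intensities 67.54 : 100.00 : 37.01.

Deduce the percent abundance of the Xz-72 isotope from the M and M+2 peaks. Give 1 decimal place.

Write p for the Xz-72 fraction. I(M+2)/I(M) = [C(2,1)·p^1·(1−p)] / p^2 = 2·(1−p)/p = 100.00/67.54 = 1.4806
(1−p)/p = 1.4806/2 = 0.7403  ⇒  p = 1/(1 + 0.7403) = 0.5746
Xz-72: 57.5%, Xz-74: 42.5%.

57.5%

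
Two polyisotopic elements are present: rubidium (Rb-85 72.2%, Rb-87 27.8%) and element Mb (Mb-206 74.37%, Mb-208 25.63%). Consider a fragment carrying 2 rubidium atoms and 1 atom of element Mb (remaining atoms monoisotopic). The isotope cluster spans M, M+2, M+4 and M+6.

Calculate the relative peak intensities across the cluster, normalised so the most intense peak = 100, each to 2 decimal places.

89.71 : 100.00 : 37.11 : 4.58

Rubidium pattern (n=2): 0.521284 : 0.401432 : 0.077284
Element Mb pattern (n=1): 0.7437 : 0.2563
Convolve the two distributions (both contribute in 2-u steps):
  M: 0.521284×0.7437 = 0.387679
  M+2: 0.521284×0.2563 + 0.401432×0.7437 = 0.432150
  M+4: 0.401432×0.2563 + 0.077284×0.7437 = 0.160363
  M+6: 0.077284×0.2563 = 0.019808
Scale to base peak (0.432150) = 100: 89.71 : 100.00 : 37.11 : 4.58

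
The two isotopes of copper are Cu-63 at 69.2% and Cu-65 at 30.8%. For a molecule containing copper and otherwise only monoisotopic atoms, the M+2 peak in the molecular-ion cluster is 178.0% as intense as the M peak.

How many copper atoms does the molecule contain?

4

For n independent Cu atoms, I(M+2)/I(M) = n · (abundance Cu-65) / (abundance Cu-63) = n · 0.308/0.692.
n = 1.780 × 0.692/0.308 = 4.00 ≈ 4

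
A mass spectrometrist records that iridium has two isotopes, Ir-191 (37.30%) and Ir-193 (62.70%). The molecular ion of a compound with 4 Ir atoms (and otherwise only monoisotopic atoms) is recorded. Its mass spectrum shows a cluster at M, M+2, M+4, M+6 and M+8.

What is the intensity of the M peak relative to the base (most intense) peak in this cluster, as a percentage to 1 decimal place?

Term probabilities: M 0.0194, M+2 0.1302, M+4 0.3282, M+6 0.3678, M+8 0.1546. Base peak = M+6.
P(M+6) = C(4,3) × 0.3730^1 × 0.6270^3 = 4 × 0.3730 × 0.24649188 = 0.367766 (base)
P(M) = C(4,0) × 0.3730^4 × 0.6270^0 = 1 × 0.01935688 × 1.0000 = 0.019357
Relative intensity = 0.019357 / 0.367766 × 100 = 5.3

5.3%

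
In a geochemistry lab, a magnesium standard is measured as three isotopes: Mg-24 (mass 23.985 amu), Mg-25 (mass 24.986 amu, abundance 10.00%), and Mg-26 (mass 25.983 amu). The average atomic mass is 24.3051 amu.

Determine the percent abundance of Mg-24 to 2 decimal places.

Let x and y be the fractions of Mg-24 and Mg-26. Then x + y = 1 − 0.1000 = 0.9000 and 23.985x + 25.983y = 24.3051 − 0.1000×24.986 = 21.8065.
Substituting: 23.985x + 25.983(0.9000 − x) = 21.8065
(23.985 − 25.983)x = -1.5782  ⇒  x = 0.78989, y = 0.11011
Mg-24: 78.99%, Mg-26: 11.01%.

78.99%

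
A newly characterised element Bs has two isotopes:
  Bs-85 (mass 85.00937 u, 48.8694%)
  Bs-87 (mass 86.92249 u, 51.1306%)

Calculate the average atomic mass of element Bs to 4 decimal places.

85.9876 u

Weight each isotope mass by its fractional abundance: 0.488694 × 85.00937 + 0.511306 × 86.92249
= 41.543569 + 44.443991 = 85.987560 u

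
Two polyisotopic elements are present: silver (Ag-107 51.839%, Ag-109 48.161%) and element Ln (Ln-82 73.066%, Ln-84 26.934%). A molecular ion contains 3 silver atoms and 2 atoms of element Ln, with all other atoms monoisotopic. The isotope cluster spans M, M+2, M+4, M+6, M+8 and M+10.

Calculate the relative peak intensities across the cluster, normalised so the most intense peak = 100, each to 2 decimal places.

Silver pattern (n=3): 0.13930601 : 0.38826655 : 0.36071887 : 0.11170857
Element Ln pattern (n=2): 0.53386404 : 0.39359193 : 0.07254404
Convolve the two distributions (both contribute in 2-u steps):
  M: 0.13930601×0.53386404 = 0.074370
  M+2: 0.13930601×0.39359193 + 0.38826655×0.53386404 = 0.262111
  M+4: 0.13930601×0.07254404 + 0.38826655×0.39359193 + 0.36071887×0.53386404 = 0.355499
  M+6: 0.38826655×0.07254404 + 0.36071887×0.39359193 + 0.11170857×0.53386404 = 0.229780
  M+8: 0.36071887×0.07254404 + 0.11170857×0.39359193 = 0.070136
  M+10: 0.11170857×0.07254404 = 0.008104
Scale to base peak (0.355499) = 100: 20.92 : 73.73 : 100.00 : 64.64 : 19.73 : 2.28

20.92 : 73.73 : 100.00 : 64.64 : 19.73 : 2.28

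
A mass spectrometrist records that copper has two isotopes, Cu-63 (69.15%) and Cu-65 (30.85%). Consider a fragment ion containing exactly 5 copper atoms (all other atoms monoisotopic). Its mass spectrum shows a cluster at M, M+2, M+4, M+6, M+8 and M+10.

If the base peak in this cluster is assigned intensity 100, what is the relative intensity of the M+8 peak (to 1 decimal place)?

8.9

Term probabilities: M 0.1581, M+2 0.3527, M+4 0.3147, M+6 0.1404, M+8 0.0313, M+10 0.0028. Base peak = M+2.
P(M+2) = C(5,1) × 0.6915^4 × 0.3085^1 = 5 × 0.2286487 × 0.3085 = 0.352691 (base)
P(M+8) = C(5,4) × 0.6915^1 × 0.3085^4 = 5 × 0.6915 × 0.00905776 = 0.031317
Relative intensity = 0.031317 / 0.352691 × 100 = 8.9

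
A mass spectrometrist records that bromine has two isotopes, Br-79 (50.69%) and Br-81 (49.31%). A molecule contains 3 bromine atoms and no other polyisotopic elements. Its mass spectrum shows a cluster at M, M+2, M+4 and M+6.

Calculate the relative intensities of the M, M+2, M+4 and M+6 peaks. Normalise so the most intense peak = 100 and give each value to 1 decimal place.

34.3 : 100.0 : 97.3 : 31.5

Each Br atom is independently Br-79 (p = 0.5069) or Br-81 (q = 0.4931); the cluster is the binomial expansion (p + q)^3.
P(M) = 0.5069^3 = 0.130247
P(M+2) = 3 × 0.5069^2 × 0.4931^1 = 0.380103
P(M+4) = 3 × 0.5069^1 × 0.4931^2 = 0.369755
P(M+6) = 0.4931^3 = 0.119896
The M+2 peak is largest (0.380103); scaling to 100 gives 34.3 : 100.0 : 97.3 : 31.5.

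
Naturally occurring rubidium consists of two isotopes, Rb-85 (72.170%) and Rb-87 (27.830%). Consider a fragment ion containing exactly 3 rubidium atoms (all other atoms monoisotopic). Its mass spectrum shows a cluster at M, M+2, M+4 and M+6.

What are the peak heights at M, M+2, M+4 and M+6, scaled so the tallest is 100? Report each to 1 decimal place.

86.4 : 100.0 : 38.6 : 5.0

Expanding (0.72170 + 0.27830)^3:
P(M) = 0.72170^3 = 0.375898
P(M+2) = 3 × 0.72170^2 × 0.27830^1 = 0.434858
P(M+4) = 3 × 0.72170^1 × 0.27830^2 = 0.167689
P(M+6) = 0.27830^3 = 0.021555
The M+2 peak is largest (0.434858); scaling to 100 gives 86.4 : 100.0 : 38.6 : 5.0.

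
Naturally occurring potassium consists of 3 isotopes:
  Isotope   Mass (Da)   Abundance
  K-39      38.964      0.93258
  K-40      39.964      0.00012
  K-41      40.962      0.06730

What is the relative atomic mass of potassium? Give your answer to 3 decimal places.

Ar = Σ fᵢ·mᵢ = 0.93258 × 38.964 + 0.00012 × 39.964 + 0.06730 × 40.962
= 36.3370 + 0.0048 + 2.7567 = 39.0985 Da

39.099 Da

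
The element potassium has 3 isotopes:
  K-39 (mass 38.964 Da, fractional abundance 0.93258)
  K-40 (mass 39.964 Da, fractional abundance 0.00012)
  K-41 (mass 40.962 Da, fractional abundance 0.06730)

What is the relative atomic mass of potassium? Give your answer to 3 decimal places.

39.099 Da

Ar = Σ fᵢ·mᵢ = 0.93258 × 38.964 + 0.00012 × 39.964 + 0.06730 × 40.962
= 36.3370 + 0.0048 + 2.7567 = 39.0985 Da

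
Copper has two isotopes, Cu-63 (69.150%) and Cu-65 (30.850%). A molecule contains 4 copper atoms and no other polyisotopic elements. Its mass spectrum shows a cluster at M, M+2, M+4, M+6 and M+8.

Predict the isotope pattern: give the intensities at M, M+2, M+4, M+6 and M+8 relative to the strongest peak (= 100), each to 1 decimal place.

56.0 : 100.0 : 66.9 : 19.9 : 2.2

Expanding (0.69150 + 0.30850)^4:
P(M) = 0.69150^4 = 0.228649
P(M+2) = 4 × 0.69150^3 × 0.30850^1 = 0.408030
P(M+4) = 6 × 0.69150^2 × 0.30850^2 = 0.273052
P(M+6) = 4 × 0.69150^1 × 0.30850^3 = 0.081212
P(M+8) = 0.30850^4 = 0.009058
The M+2 peak is largest (0.408030); scaling to 100 gives 56.0 : 100.0 : 66.9 : 19.9 : 2.2.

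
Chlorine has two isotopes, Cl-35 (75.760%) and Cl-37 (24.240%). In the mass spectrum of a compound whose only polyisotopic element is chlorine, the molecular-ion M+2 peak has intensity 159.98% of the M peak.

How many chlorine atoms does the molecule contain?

5

For n independent Cl atoms, I(M+2)/I(M) = n · (abundance Cl-37) / (abundance Cl-35) = n · 0.24240/0.75760.
n = 1.5998 × 0.75760/0.24240 = 5.00 ≈ 5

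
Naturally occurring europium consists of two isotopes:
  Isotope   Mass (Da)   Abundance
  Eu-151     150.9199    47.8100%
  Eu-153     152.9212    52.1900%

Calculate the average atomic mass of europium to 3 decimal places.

Average mass = Σ (abundance × isotope mass) = 0.478100 × 150.9199 + 0.521900 × 152.9212
= 72.15480 + 79.80957 = 151.96437 Da

151.964 Da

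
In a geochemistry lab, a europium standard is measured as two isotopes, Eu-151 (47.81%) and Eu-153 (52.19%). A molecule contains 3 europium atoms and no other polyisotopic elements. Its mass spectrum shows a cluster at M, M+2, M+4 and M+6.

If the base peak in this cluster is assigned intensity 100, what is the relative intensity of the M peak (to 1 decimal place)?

(0.4781 + 0.5219)^3 gives M 0.1093, M+2 0.3579, M+4 0.3907, M+6 0.1422; the largest is M+4.
P(M+4) = C(3,2) × 0.4781^1 × 0.5219^2 = 3 × 0.4781 × 0.27237961 = 0.390674 (base)
P(M) = C(3,0) × 0.4781^3 × 0.5219^0 = 1 × 0.10928391 × 1.0000 = 0.109284
Relative intensity = 0.109284 / 0.390674 × 100 = 28.0

28.0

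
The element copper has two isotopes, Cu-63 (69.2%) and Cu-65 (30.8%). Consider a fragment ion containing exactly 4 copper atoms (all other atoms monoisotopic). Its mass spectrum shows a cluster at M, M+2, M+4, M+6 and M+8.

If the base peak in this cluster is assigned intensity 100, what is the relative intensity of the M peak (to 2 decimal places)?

(0.692 + 0.308)^4 gives M 0.2293, M+2 0.4083, M+4 0.2726, M+6 0.0809, M+8 0.0090; the largest is M+2.
P(M+2) = C(4,1) × 0.692^3 × 0.308^1 = 4 × 0.33137389 × 0.3080 = 0.408253 (base)
P(M) = C(4,0) × 0.692^4 × 0.308^0 = 1 × 0.22931073 × 1.0000 = 0.229311
Relative intensity = 0.229311 / 0.408253 × 100 = 56.17

56.17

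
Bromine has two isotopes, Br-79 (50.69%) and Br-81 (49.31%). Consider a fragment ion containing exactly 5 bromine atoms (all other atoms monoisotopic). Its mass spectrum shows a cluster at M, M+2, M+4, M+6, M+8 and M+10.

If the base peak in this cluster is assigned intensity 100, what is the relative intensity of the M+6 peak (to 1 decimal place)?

(0.5069 + 0.4931)^5 gives M 0.0335, M+2 0.1628, M+4 0.3167, M+6 0.3081, M+8 0.1498, M+10 0.0292; the largest is M+4.
P(M+4) = C(5,2) × 0.5069^3 × 0.4931^2 = 10 × 0.13024674 × 0.24314761 = 0.316692 (base)
P(M+6) = C(5,3) × 0.5069^2 × 0.4931^3 = 10 × 0.25694761 × 0.11989609 = 0.308070
Relative intensity = 0.308070 / 0.316692 × 100 = 97.3

97.3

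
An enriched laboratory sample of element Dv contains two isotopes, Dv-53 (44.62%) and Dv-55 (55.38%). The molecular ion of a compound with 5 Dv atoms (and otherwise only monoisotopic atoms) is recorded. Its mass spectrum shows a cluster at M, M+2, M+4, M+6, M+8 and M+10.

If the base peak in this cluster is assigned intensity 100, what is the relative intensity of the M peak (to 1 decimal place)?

5.2

Term probabilities: M 0.0177, M+2 0.1098, M+4 0.2725, M+6 0.3382, M+8 0.2099, M+10 0.0521. Base peak = M+6.
P(M+6) = C(5,3) × 0.4462^2 × 0.5538^3 = 10 × 0.19909444 × 0.16984738 = 0.338157 (base)
P(M) = C(5,0) × 0.4462^5 × 0.5538^0 = 1 × 0.01768674 × 1.0000 = 0.017687
Relative intensity = 0.017687 / 0.338157 × 100 = 5.2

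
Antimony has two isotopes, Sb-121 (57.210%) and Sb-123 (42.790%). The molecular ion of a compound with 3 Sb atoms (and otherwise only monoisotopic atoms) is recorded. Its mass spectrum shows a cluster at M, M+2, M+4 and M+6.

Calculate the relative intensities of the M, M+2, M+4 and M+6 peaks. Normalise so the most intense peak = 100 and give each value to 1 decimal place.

The 3 Sb atoms are independent, so intensities follow the terms of (0.57210 + 0.42790)^3.
P(M) = 0.57210^3 = 0.187247
P(M+2) = 3 × 0.57210^2 × 0.42790^1 = 0.420153
P(M+4) = 3 × 0.57210^1 × 0.42790^2 = 0.314252
P(M+6) = 0.42790^3 = 0.078348
The M+2 peak is largest (0.420153); scaling to 100 gives 44.6 : 100.0 : 74.8 : 18.6.

44.6 : 100.0 : 74.8 : 18.6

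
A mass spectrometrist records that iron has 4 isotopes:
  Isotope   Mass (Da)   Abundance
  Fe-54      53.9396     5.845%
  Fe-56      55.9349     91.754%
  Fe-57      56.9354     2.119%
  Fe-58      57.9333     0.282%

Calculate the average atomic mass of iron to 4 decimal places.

Weight each isotope mass by its fractional abundance: 0.05845 × 53.9396 + 0.91754 × 55.9349 + 0.02119 × 56.9354 + 0.00282 × 57.9333
= 3.15277 + 51.32251 + 1.20646 + 0.16337 = 55.84511 Da

55.8451 Da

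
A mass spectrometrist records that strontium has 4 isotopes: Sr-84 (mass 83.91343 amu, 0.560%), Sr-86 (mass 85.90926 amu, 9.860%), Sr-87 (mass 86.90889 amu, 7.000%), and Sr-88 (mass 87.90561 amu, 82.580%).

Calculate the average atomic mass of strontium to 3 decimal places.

87.617 amu

Weight each isotope mass by its fractional abundance: 0.00560 × 83.91343 + 0.09860 × 85.90926 + 0.07000 × 86.90889 + 0.82580 × 87.90561
= 0.469915 + 8.470653 + 6.083622 + 72.592453 = 87.616643 amu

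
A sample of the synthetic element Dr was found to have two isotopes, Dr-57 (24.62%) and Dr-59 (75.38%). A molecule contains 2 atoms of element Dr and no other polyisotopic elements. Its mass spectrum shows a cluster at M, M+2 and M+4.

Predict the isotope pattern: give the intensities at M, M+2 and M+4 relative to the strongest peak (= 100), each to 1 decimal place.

Expanding (0.2462 + 0.7538)^2:
P(M) = 0.2462^2 = 0.060614
P(M+2) = 2 × 0.2462^1 × 0.7538^1 = 0.371171
P(M+4) = 0.7538^2 = 0.568214
The M+4 peak is largest (0.568214); scaling to 100 gives 10.7 : 65.3 : 100.0.

10.7 : 65.3 : 100.0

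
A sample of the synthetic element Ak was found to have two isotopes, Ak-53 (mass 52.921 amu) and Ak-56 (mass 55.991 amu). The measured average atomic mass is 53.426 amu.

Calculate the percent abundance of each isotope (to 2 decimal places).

Writing the weighted mean with unknown fraction x of Ak-53:
52.921·x + 55.991·(1 − x) = 53.426
(52.921 − 55.991)·x = 53.426 − 55.991
x = -2.565 / -3.070 = 0.83550 → 83.55% Ak-53, 16.45% Ak-56.

Ak-53: 83.55%, Ak-56: 16.45%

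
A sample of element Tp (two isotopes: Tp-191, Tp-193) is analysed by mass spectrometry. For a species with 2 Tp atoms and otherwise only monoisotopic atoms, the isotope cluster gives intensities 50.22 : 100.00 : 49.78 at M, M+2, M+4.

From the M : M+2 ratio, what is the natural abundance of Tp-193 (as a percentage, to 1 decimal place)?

Let p = fractional abundance of Tp-191. I(M+2)/I(M) = [C(2,1)·p^1·(1−p)] / p^2 = 2·(1−p)/p = 100.00/50.22 = 1.9912
(1−p)/p = 1.9912/2 = 0.9956  ⇒  p = 1/(1 + 0.9956) = 0.5011
Tp-191: 50.1%, Tp-193: 49.9%.

49.9%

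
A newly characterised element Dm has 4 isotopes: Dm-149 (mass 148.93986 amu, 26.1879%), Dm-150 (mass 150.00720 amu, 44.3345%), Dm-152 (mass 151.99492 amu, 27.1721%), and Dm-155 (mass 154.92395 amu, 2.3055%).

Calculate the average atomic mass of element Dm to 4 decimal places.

150.3811 amu

The abundance-weighted mean is 0.261879 × 148.93986 + 0.443345 × 150.00720 + 0.271721 × 151.99492 + 0.023055 × 154.92395
= 39.004222 + 66.504942 + 41.300212 + 3.571772 = 150.381148 amu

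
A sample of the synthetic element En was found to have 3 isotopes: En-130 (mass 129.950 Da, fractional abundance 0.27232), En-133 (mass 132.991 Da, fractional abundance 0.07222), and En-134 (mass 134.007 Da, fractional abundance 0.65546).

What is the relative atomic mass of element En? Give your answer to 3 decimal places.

Weight each isotope mass by its fractional abundance: 0.27232 × 129.950 + 0.07222 × 132.991 + 0.65546 × 134.007
= 35.3880 + 9.6046 + 87.8362 = 132.8288 Da

132.829 Da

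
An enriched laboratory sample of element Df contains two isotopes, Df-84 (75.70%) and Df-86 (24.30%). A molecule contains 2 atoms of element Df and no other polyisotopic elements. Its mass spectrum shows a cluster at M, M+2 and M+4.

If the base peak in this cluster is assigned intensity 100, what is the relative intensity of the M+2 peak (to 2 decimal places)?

Binomial terms of (0.7570 + 0.2430)^2: M 0.5730, M+2 0.3679, M+4 0.0590 → M is the base peak.
P(M) = C(2,0) × 0.7570^2 × 0.2430^0 = 1 × 0.573049 × 1.0000 = 0.573049 (base)
P(M+2) = C(2,1) × 0.7570^1 × 0.2430^1 = 2 × 0.7570 × 0.2430 = 0.367902
Relative intensity = 0.367902 / 0.573049 × 100 = 64.20

64.20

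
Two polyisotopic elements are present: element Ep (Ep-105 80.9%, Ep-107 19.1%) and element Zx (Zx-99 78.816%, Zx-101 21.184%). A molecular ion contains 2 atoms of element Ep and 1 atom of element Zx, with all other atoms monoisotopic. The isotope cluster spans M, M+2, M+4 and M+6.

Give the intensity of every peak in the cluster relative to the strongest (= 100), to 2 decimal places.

Element Ep pattern (n=2): 0.654481 : 0.309038 : 0.036481
Element Zx pattern (n=1): 0.78816 : 0.21184
Convolve the two distributions (both contribute in 2-u steps):
  M: 0.654481×0.78816 = 0.515836
  M+2: 0.654481×0.21184 + 0.309038×0.78816 = 0.382217
  M+4: 0.309038×0.21184 + 0.036481×0.78816 = 0.094219
  M+6: 0.036481×0.21184 = 0.007728
Scale to base peak (0.515836) = 100: 100.00 : 74.10 : 18.27 : 1.50

100.00 : 74.10 : 18.27 : 1.50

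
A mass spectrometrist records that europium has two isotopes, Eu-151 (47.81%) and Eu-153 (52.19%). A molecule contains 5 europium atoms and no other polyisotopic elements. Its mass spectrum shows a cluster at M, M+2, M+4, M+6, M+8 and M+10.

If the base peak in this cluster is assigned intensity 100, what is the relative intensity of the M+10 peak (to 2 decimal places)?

Term probabilities: M 0.0250, M+2 0.1363, M+4 0.2977, M+6 0.3249, M+8 0.1774, M+10 0.0387. Base peak = M+6.
P(M+6) = C(5,3) × 0.4781^2 × 0.5219^3 = 10 × 0.22857961 × 0.14215492 = 0.324937 (base)
P(M+10) = C(5,5) × 0.4781^0 × 0.5219^5 = 1 × 1.0000 × 0.0387201 = 0.038720
Relative intensity = 0.038720 / 0.324937 × 100 = 11.92

11.92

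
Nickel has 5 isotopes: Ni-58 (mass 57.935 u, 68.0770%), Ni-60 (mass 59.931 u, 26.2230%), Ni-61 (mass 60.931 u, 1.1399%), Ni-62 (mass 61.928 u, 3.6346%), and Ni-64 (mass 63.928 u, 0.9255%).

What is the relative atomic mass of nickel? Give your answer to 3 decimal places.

58.693 u

Average mass = Σ (abundance × isotope mass) = 0.680770 × 57.935 + 0.262230 × 59.931 + 0.011399 × 60.931 + 0.036346 × 61.928 + 0.009255 × 63.928
= 39.4404 + 15.7157 + 0.6946 + 2.2508 + 0.5917 = 58.6932 u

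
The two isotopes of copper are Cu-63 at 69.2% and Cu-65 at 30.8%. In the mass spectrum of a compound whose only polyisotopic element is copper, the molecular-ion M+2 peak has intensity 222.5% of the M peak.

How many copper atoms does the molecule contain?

The M+2/M ratio from n Cu atoms is n · q/p = n · 0.308/0.692.
n = 2.225 × 0.692/0.308 = 5.00 ≈ 5

5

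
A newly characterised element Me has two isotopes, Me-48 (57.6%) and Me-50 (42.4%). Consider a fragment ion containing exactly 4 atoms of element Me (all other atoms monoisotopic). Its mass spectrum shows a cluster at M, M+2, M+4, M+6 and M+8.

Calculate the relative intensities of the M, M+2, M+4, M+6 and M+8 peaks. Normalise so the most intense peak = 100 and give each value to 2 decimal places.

The 4 Me atoms are independent, so intensities follow the terms of (0.576 + 0.424)^4.
P(M) = 0.576^4 = 0.110075
P(M+2) = 4 × 0.576^3 × 0.424^1 = 0.324111
P(M+4) = 6 × 0.576^2 × 0.424^2 = 0.357872
P(M+6) = 4 × 0.576^1 × 0.424^3 = 0.175622
P(M+8) = 0.424^4 = 0.032319
The M+4 peak is largest (0.357872); scaling to 100 gives 30.76 : 90.57 : 100.00 : 49.07 : 9.03.

30.76 : 90.57 : 100.00 : 49.07 : 9.03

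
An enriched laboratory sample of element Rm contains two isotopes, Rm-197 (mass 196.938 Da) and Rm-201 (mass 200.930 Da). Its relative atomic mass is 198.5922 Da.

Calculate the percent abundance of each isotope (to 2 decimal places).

Writing the weighted mean with unknown fraction x of Rm-197:
196.938·x + 200.930·(1 − x) = 198.5922
(196.938 − 200.930)·x = 198.5922 − 200.930
x = -2.3378 / -3.992 = 0.58562 → 58.56% Rm-197, 41.44% Rm-201.

Rm-197: 58.56%, Rm-201: 41.44%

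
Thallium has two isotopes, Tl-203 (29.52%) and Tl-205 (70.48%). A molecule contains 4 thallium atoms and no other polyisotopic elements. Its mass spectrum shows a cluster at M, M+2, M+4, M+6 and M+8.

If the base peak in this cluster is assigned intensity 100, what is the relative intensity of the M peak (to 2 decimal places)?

Binomial terms of (0.2952 + 0.7048)^4: M 0.0076, M+2 0.0725, M+4 0.2597, M+6 0.4134, M+8 0.2468 → M+6 is the base peak.
P(M+6) = C(4,3) × 0.2952^1 × 0.7048^3 = 4 × 0.2952 × 0.35010449 = 0.413403 (base)
P(M) = C(4,0) × 0.2952^4 × 0.7048^0 = 1 × 0.00759391 × 1.0000 = 0.007594
Relative intensity = 0.007594 / 0.413403 × 100 = 1.84

1.84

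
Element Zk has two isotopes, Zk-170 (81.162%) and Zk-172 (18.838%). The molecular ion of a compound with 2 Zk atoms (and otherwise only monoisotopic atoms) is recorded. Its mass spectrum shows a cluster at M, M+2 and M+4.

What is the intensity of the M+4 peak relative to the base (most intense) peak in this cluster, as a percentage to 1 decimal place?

5.4%

Binomial terms of (0.81162 + 0.18838)^2: M 0.6587, M+2 0.3058, M+4 0.0355 → M is the base peak.
P(M) = C(2,0) × 0.81162^2 × 0.18838^0 = 1 × 0.65872702 × 1.0000 = 0.658727 (base)
P(M+4) = C(2,2) × 0.81162^0 × 0.18838^2 = 1 × 1.0000 × 0.03548702 = 0.035487
Relative intensity = 0.035487 / 0.658727 × 100 = 5.4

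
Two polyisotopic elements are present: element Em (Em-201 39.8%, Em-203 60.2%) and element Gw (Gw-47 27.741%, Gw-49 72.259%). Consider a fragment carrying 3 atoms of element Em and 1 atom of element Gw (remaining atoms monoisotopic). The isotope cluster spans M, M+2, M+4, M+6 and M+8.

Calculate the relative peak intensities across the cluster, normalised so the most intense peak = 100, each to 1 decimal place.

Element Em pattern (n=3): 0.06304479 : 0.28607762 : 0.43271038 : 0.21816721
Element Gw pattern (n=1): 0.27741 : 0.72259
Convolve the two distributions (both contribute in 2-u steps):
  M: 0.06304479×0.27741 = 0.017489
  M+2: 0.06304479×0.72259 + 0.28607762×0.27741 = 0.124916
  M+4: 0.28607762×0.72259 + 0.43271038×0.27741 = 0.326755
  M+6: 0.43271038×0.72259 + 0.21816721×0.27741 = 0.373194
  M+8: 0.21816721×0.72259 = 0.157645
Scale to base peak (0.373194) = 100: 4.7 : 33.5 : 87.6 : 100.0 : 42.2

4.7 : 33.5 : 87.6 : 100.0 : 42.2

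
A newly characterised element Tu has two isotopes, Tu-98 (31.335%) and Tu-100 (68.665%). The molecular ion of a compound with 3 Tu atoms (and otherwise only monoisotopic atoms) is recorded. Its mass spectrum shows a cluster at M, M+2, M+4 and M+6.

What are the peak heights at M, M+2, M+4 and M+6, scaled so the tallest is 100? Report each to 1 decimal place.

6.9 : 45.6 : 100.0 : 73.0

The 3 Tu atoms are independent, so intensities follow the terms of (0.31335 + 0.68665)^3.
P(M) = 0.31335^3 = 0.030767
P(M+2) = 3 × 0.31335^2 × 0.68665^1 = 0.202263
P(M+4) = 3 × 0.31335^1 × 0.68665^2 = 0.443223
P(M+6) = 0.68665^3 = 0.323747
The M+4 peak is largest (0.443223); scaling to 100 gives 6.9 : 45.6 : 100.0 : 73.0.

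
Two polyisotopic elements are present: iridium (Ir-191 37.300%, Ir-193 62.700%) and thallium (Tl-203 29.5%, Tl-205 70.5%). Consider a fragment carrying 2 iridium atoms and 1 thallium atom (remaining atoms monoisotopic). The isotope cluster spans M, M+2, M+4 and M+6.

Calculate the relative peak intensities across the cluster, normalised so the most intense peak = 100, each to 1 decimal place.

9.2 : 53.0 : 100.0 : 62.2

Iridium pattern (n=2): 0.139129 : 0.467742 : 0.393129
Thallium pattern (n=1): 0.2950 : 0.7050
Convolve the two distributions (both contribute in 2-u steps):
  M: 0.139129×0.2950 = 0.041043
  M+2: 0.139129×0.7050 + 0.467742×0.2950 = 0.236070
  M+4: 0.467742×0.7050 + 0.393129×0.2950 = 0.445731
  M+6: 0.393129×0.7050 = 0.277156
Scale to base peak (0.445731) = 100: 9.2 : 53.0 : 100.0 : 62.2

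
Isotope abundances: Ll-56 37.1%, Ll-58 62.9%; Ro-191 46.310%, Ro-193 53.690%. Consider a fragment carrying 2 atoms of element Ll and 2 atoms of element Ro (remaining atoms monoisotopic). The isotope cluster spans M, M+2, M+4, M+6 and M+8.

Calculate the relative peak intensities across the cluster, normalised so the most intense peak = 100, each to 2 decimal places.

Element Ll pattern (n=2): 0.137641 : 0.466718 : 0.395641
Element Ro pattern (n=2): 0.21446161 : 0.49727678 : 0.28826161
Convolve the two distributions (both contribute in 2-u steps):
  M: 0.137641×0.21446161 = 0.029519
  M+2: 0.137641×0.49727678 + 0.466718×0.21446161 = 0.168539
  M+4: 0.137641×0.28826161 + 0.466718×0.49727678 + 0.395641×0.21446161 = 0.356614
  M+6: 0.466718×0.28826161 + 0.395641×0.49727678 = 0.331280
  M+8: 0.395641×0.28826161 = 0.114048
Scale to base peak (0.356614) = 100: 8.28 : 47.26 : 100.00 : 92.90 : 31.98

8.28 : 47.26 : 100.00 : 92.90 : 31.98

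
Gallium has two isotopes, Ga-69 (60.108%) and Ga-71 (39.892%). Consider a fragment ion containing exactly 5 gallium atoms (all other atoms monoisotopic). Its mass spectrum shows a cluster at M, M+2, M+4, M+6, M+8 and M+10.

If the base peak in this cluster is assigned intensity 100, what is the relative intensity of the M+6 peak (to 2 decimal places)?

Binomial terms of (0.60108 + 0.39892)^5: M 0.0785, M+2 0.2604, M+4 0.3456, M+6 0.2294, M+8 0.0761, M+10 0.0101 → M+4 is the base peak.
P(M+4) = C(5,2) × 0.60108^3 × 0.39892^2 = 10 × 0.2171685 × 0.15913717 = 0.345596 (base)
P(M+6) = C(5,3) × 0.60108^2 × 0.39892^3 = 10 × 0.36129717 × 0.063483 = 0.229362
Relative intensity = 0.229362 / 0.345596 × 100 = 66.37

66.37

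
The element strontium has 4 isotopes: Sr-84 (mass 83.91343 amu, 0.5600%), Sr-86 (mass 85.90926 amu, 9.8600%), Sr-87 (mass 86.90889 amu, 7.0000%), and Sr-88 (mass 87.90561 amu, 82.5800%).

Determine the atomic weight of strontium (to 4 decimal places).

Ar = Σ fᵢ·mᵢ = 0.005600 × 83.91343 + 0.098600 × 85.90926 + 0.070000 × 86.90889 + 0.825800 × 87.90561
= 0.469915 + 8.470653 + 6.083622 + 72.592453 = 87.616643 amu

87.6166 amu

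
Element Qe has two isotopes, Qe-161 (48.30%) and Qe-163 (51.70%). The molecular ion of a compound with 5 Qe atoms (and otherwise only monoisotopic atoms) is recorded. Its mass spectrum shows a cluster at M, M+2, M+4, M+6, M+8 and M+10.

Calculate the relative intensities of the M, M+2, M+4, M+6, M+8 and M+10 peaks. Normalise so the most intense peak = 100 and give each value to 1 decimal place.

8.2 : 43.6 : 93.4 : 100.0 : 53.5 : 11.5

Each Qe atom is independently Qe-161 (p = 0.4830) or Qe-163 (q = 0.5170); the cluster is the binomial expansion (p + q)^5.
P(M) = 0.4830^5 = 0.026287
P(M+2) = 5 × 0.4830^4 × 0.5170^1 = 0.140685
P(M+4) = 10 × 0.4830^3 × 0.5170^2 = 0.301177
P(M+6) = 10 × 0.4830^2 × 0.5170^3 = 0.322378
P(M+8) = 5 × 0.4830^1 × 0.5170^4 = 0.172536
P(M+10) = 0.5170^5 = 0.036936
The M+6 peak is largest (0.322378); scaling to 100 gives 8.2 : 43.6 : 93.4 : 100.0 : 53.5 : 11.5.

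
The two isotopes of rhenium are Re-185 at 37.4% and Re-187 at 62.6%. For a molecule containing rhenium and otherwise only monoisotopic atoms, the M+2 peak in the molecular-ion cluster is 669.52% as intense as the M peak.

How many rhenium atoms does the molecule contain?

For n independent Re atoms, I(M+2)/I(M) = n · (abundance Re-187) / (abundance Re-185) = n · 0.626/0.374.
n = 6.6952 × 0.374/0.626 = 4.00 ≈ 4

4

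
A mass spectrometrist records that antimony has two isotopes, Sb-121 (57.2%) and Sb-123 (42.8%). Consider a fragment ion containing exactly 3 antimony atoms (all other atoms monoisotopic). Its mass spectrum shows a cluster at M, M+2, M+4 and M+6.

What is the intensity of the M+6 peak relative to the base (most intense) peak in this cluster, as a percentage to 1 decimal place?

18.7%

Term probabilities: M 0.1871, M+2 0.4201, M+4 0.3143, M+6 0.0784. Base peak = M+2.
P(M+2) = C(3,1) × 0.572^2 × 0.428^1 = 3 × 0.327184 × 0.4280 = 0.420104 (base)
P(M+6) = C(3,3) × 0.572^0 × 0.428^3 = 1 × 1.0000 × 0.07840275 = 0.078403
Relative intensity = 0.078403 / 0.420104 × 100 = 18.7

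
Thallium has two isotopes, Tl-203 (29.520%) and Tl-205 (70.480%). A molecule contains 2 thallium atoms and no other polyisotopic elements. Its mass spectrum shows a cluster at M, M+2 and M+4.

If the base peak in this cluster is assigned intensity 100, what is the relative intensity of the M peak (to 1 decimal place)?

17.5

(0.29520 + 0.70480)^2 gives M 0.0871, M+2 0.4161, M+4 0.4967; the largest is M+4.
P(M+4) = C(2,2) × 0.29520^0 × 0.70480^2 = 1 × 1.0000 × 0.49674304 = 0.496743 (base)
P(M) = C(2,0) × 0.29520^2 × 0.70480^0 = 1 × 0.08714304 × 1.0000 = 0.087143
Relative intensity = 0.087143 / 0.496743 × 100 = 17.5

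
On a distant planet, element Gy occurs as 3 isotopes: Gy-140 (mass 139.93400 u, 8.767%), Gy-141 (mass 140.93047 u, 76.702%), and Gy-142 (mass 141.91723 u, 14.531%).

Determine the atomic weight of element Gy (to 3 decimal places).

140.986 u

The abundance-weighted mean is 0.08767 × 139.93400 + 0.76702 × 140.93047 + 0.14531 × 141.91723
= 12.268014 + 108.096489 + 20.621993 = 140.986496 u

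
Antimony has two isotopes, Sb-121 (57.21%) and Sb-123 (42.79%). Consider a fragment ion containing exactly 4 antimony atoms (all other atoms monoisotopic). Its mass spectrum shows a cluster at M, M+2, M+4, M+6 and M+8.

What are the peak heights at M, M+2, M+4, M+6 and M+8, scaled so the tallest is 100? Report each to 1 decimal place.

Expanding (0.5721 + 0.4279)^4:
P(M) = 0.5721^4 = 0.107124
P(M+2) = 4 × 0.5721^3 × 0.4279^1 = 0.320493
P(M+4) = 6 × 0.5721^2 × 0.4279^2 = 0.359567
P(M+6) = 4 × 0.5721^1 × 0.4279^3 = 0.179291
P(M+8) = 0.4279^4 = 0.033525
The M+4 peak is largest (0.359567); scaling to 100 gives 29.8 : 89.1 : 100.0 : 49.9 : 9.3.

29.8 : 89.1 : 100.0 : 49.9 : 9.3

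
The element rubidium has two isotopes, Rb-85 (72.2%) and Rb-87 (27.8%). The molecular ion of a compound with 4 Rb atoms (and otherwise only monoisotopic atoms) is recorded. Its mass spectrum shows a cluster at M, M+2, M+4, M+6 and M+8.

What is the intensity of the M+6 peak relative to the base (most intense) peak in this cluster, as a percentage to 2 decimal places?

14.83%

(0.722 + 0.278)^4 gives M 0.2717, M+2 0.4185, M+4 0.2417, M+6 0.0620, M+8 0.0060; the largest is M+2.
P(M+2) = C(4,1) × 0.722^3 × 0.278^1 = 4 × 0.37636705 × 0.2780 = 0.418520 (base)
P(M+6) = C(4,3) × 0.722^1 × 0.278^3 = 4 × 0.7220 × 0.02148495 = 0.062049
Relative intensity = 0.062049 / 0.418520 × 100 = 14.83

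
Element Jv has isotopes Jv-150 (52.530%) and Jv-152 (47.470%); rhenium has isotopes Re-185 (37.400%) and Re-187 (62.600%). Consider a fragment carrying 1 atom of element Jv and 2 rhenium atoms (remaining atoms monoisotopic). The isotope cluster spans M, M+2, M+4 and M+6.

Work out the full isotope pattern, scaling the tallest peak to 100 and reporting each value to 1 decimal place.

17.2 : 73.0 : 100.0 : 43.5

Element Jv pattern (n=1): 0.5253 : 0.4747
Rhenium pattern (n=2): 0.139876 : 0.468248 : 0.391876
Convolve the two distributions (both contribute in 2-u steps):
  M: 0.5253×0.139876 = 0.073477
  M+2: 0.5253×0.468248 + 0.4747×0.139876 = 0.312370
  M+4: 0.5253×0.391876 + 0.4747×0.468248 = 0.428130
  M+6: 0.4747×0.391876 = 0.186024
Scale to base peak (0.428130) = 100: 17.2 : 73.0 : 100.0 : 43.5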